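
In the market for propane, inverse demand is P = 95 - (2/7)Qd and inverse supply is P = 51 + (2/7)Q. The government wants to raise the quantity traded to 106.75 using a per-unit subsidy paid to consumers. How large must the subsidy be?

At Q = 106.75, from the demand curve buyers pay Pb = 95 − (2/7)·106.75 = 64.5; from the supply curve sellers need Ps = 51 + (2/7)·106.75 = 81.5.
The subsidy must fill the gap: s = Ps − Pb = 81.5 − 64.5 = 17.

Required subsidy s = 17 per unit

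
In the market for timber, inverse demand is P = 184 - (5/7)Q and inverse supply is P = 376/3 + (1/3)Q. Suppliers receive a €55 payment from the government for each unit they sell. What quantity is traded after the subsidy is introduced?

Q' = 108.5

Pre-subsidy: 184 - (5/7)Q = 376/3 + (1/3)Q gives Q* = 56 and P* = 144.
With the subsidy, sellers receive Ps = Pb + 55 for each unit, where Pb is the price buyers pay.
On the curves, Pb = 184 - (5/7)Q and Ps = 376/3 + (1/3)Q; the wedge Ps − Pb = 55 gives 376/3 + (1/3)Q − (184 - (5/7)Q) = 55, so Q' = 108.5.
Then Pb = 184 − (5/7)·108.5 = 106.5 and Ps = 376/3 + (1/3)·108.5 = 161.5.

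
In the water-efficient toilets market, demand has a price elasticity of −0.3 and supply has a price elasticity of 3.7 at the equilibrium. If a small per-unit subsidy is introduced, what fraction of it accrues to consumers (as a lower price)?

Consumer share = 0.925

For a small subsidy around the equilibrium, the benefit split depends on the relative slopes, which at a point are proportional to the elasticities.
Buyer share = εs/(εs + |εd|) = 3.7/(3.7 + 0.3) = 0.925; seller share = |εd|/(εs + |εd|) = 0.075.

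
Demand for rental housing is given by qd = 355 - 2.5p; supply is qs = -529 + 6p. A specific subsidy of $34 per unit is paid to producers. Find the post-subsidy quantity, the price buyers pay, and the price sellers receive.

Pre-subsidy: 355 - 2.5p = -529 + 6p gives p* = 104, q* = 95.
With the subsidy, sellers receive ps = pb + 34 for each unit, where pb is the price buyers pay.
Supply in terms of pb becomes qs = -529 + 6(pb + 34) = -325 + 6pb. Setting this equal to demand: 355 - 2.5pb = -325 + 6pb, so pb = 80.
Sellers receive ps = 80 + 34 = 114; q' = 355 − 2.5·80 = 155.

q' = 155; buyers pay $80; sellers receive $114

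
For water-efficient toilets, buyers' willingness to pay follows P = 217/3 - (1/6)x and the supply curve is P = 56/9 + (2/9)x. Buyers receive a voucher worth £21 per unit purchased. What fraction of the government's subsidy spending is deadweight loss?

Pre-subsidy: 217/3 - (1/6)x = 56/9 + (2/9)x gives x* = 170 and P* = 44.
With the rebate, buyers effectively pay Pb = Ps − 21, where Ps is the price sellers receive.
On the curves, Pb = 217/3 - (1/6)x and Ps = 56/9 + (2/9)x; the wedge Ps − Pb = 21 gives 56/9 + (2/9)x − (217/3 - (1/6)x) = 21, so x' = 224.
Then Pb = 217/3 − (1/6)·224 = 35 and Ps = 56/9 + (2/9)·224 = 56.
ΔCS = ½(170 + 224)(44 − 35) = 1773; ΔPS = ½(170 + 224)(56 − 44) = 2364.
Government spending = 21 × 224 = 4704.
DWL = ½ × 21 × (224 − 170) = 567; fraction = 567 / 4704 = 27/224.

DWL / government spending = 27/224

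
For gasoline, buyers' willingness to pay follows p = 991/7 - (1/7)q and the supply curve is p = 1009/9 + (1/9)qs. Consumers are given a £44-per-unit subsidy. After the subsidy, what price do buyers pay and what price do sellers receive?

Buyers pay £100.25; sellers receive £144.25

Pre-subsidy: 991/7 - (1/7)q = 1009/9 + (1/9)q gives q* = 116 and p* = 125.
With the rebate, buyers effectively pay pb = ps − 44, where ps is the price sellers receive.
On the curves, pb = 991/7 - (1/7)q and ps = 1009/9 + (1/9)q; the wedge ps − pb = 44 gives 1009/9 + (1/9)q − (991/7 - (1/7)q) = 44, so q' = 289.25.
Then pb = 991/7 − (1/7)·289.25 = 100.25 and ps = 1009/9 + (1/9)·289.25 = 144.25.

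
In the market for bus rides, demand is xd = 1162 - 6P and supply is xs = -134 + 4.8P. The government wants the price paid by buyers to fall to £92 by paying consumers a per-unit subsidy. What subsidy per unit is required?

At a buyer price of 92, quantity demanded is 1162 − 6·92 = 610.
Sellers supply 610 only when they receive Ps with -134 + 4.8·Ps = 610, i.e. Ps = 155.
s = Ps − Pb = 155 − 92 = 63.

Required subsidy s = £63 per unit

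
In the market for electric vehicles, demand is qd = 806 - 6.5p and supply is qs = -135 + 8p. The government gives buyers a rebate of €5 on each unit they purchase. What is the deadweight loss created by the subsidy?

Deadweight loss = 1300/29

Pre-subsidy: 806 - 6.5p = -135 + 8p gives p* = 1882/29, q* = 11141/29.
With the rebate, buyers effectively pay pb = ps − 5, where ps is the price sellers receive.
Demand in terms of ps becomes qd = 806 − 6.5(ps − 5) = 838.5 - 6.5ps. Setting this equal to supply: 838.5 - 6.5ps = -135 + 8ps, so ps = 1947/29.
Buyers pay pb = 1947/29 − 5 = 1802/29; q' = -135 + 8·(1947/29) = 11661/29.
The subsidy expands output by 11661/29 − 11141/29 = 520/29 past the efficient level; on those units the gap between marginal cost and willingness to pay runs from 0 up to 5.
DWL = ½ × 5 × 520/29 = 1300/29.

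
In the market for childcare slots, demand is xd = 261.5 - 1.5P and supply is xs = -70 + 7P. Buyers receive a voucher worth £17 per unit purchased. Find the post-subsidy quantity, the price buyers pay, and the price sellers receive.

Pre-subsidy: 261.5 - 1.5P = -70 + 7P gives P* = 39, x* = 203.
With the rebate, buyers effectively pay Pb = Ps − 17, where Ps is the price sellers receive.
Demand in terms of Ps becomes xd = 261.5 − 1.5(Ps − 17) = 287 - 1.5Ps. Setting this equal to supply: 287 - 1.5Ps = -70 + 7Ps, so Ps = 42.
Buyers pay Pb = 42 − 17 = 25; x' = -70 + 7·42 = 224.

x' = 224; buyers pay £25; sellers receive £42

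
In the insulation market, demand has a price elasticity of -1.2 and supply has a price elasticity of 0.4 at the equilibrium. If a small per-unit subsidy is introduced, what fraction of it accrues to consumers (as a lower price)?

Consumer share = 0.25

For a small subsidy around the equilibrium, the benefit split depends on the relative slopes, which at a point are proportional to the elasticities.
Buyer share = εs/(εs + |εd|) = 0.4/(0.4 + 1.2) = 0.25; seller share = |εd|/(εs + |εd|) = 0.75.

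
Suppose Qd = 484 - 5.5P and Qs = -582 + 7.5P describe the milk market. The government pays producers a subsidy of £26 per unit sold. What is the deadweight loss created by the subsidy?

Deadweight loss = £1072.5

Pre-subsidy: 484 - 5.5P = -582 + 7.5P gives P* = 82, Q* = 33.
With the subsidy, sellers receive Ps = Pb + 26 for each unit, where Pb is the price buyers pay.
Supply in terms of Pb becomes Qs = -582 + 7.5(Pb + 26) = -387 + 7.5Pb. Setting this equal to demand: 484 - 5.5Pb = -387 + 7.5Pb, so Pb = 67.
Sellers receive Ps = 67 + 26 = 93; Q' = 484 − 5.5·67 = 115.5.
The subsidy expands output by 115.5 − 33 = 82.5 past the efficient level; on those units the gap between marginal cost and willingness to pay runs from 0 up to 26.
DWL = ½ × 26 × 82.5 = 1072.5.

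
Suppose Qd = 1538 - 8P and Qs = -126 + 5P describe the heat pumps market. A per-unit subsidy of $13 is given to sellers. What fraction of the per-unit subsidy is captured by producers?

Pre-subsidy: 1538 - 8P = -126 + 5P gives P* = 128, Q* = 514.
With the subsidy, sellers receive Ps = Pb + 13 for each unit, where Pb is the price buyers pay.
Supply in terms of Pb becomes Qs = -126 + 5(Pb + 13) = -61 + 5Pb. Setting this equal to demand: 1538 - 8Pb = -61 + 5Pb, so Pb = 123.
Sellers receive Ps = 123 + 13 = 136; Q' = 1538 − 8·123 = 554.
Buyers' price falls by P* − Pb = 128 − 123 = 5; sellers' price rises by Ps − P* = 136 − 128 = 8.
So producers capture 8/13 = 8/13 of each unit of subsidy.

Producer share = 8/13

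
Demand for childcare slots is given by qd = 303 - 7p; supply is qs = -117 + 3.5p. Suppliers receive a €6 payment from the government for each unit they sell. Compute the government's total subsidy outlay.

Pre-subsidy: 303 - 7p = -117 + 3.5p gives p* = 40, q* = 23.
With the subsidy, sellers receive ps = pb + 6 for each unit, where pb is the price buyers pay.
Supply in terms of pb becomes qs = -117 + 3.5(pb + 6) = -96 + 3.5pb. Setting this equal to demand: 303 - 7pb = -96 + 3.5pb, so pb = 38.
Sellers receive ps = 38 + 6 = 44; q' = 303 − 7·38 = 37.
Government outlay = subsidy × quantity = 6 × 37 = 222.

Government cost = €222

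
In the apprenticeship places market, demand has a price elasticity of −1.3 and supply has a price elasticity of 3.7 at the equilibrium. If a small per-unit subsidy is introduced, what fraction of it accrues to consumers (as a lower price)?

Consumer share = 0.74

For a small subsidy around the equilibrium, the benefit split depends on the relative slopes, which at a point are proportional to the elasticities.
Buyer share = εs/(εs + |εd|) = 3.7/(3.7 + 1.3) = 0.74; seller share = |εd|/(εs + |εd|) = 0.26.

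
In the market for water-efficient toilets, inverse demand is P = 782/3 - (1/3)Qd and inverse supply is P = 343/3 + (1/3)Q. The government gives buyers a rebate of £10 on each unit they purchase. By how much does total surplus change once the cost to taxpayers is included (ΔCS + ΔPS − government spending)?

Pre-subsidy: 782/3 - (1/3)Q = 343/3 + (1/3)Q gives Q* = 219.5 and P* = 187.5.
With the rebate, buyers effectively pay Pb = Ps − 10, where Ps is the price sellers receive.
On the curves, Pb = 782/3 - (1/3)Q and Ps = 343/3 + (1/3)Q; the wedge Ps − Pb = 10 gives 343/3 + (1/3)Q − (782/3 - (1/3)Q) = 10, so Q' = 234.5.
Then Pb = 782/3 − (1/3)·234.5 = 182.5 and Ps = 343/3 + (1/3)·234.5 = 192.5.
ΔCS = ½(219.5 + 234.5)(187.5 − 182.5) = 1135; ΔPS = ½(219.5 + 234.5)(192.5 − 187.5) = 1135.
Government spending = 10 × 234.5 = 2345.
Net change = 1135 + 1135 − 2345 = -75. The loss equals the DWL triangle ½·10·15.

Net change in total surplus = -£75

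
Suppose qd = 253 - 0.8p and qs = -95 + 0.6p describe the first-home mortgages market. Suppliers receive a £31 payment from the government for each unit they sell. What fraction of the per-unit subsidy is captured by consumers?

Consumer share = 3/7

Pre-subsidy: 253 - 0.8p = -95 + 0.6p gives p* = 1740/7, q* = 379/7.
With the subsidy, sellers receive ps = pb + 31 for each unit, where pb is the price buyers pay.
Supply in terms of pb becomes qs = -95 + 0.6(pb + 31) = -76.4 + 0.6pb. Setting this equal to demand: 253 - 0.8pb = -76.4 + 0.6pb, so pb = 1647/7.
Sellers receive ps = 1647/7 + 31 = 1864/7; q' = 253 − 0.8·(1647/7) = 2267/35.
Buyers' price falls by p* − pb = 1740/7 − 1647/7 = 93/7; sellers' price rises by ps − p* = 1864/7 − 1740/7 = 124/7.
So consumers capture (93/7)/31 = 3/7 of each unit of subsidy.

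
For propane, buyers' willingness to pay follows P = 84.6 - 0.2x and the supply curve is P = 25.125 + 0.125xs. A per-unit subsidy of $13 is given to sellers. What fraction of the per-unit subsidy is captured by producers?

Pre-subsidy: 84.6 - 0.2x = 25.125 + 0.125x gives x* = 183 and P* = 48.
With the subsidy, sellers receive Ps = Pb + 13 for each unit, where Pb is the price buyers pay.
On the curves, Pb = 84.6 - 0.2x and Ps = 25.125 + 0.125x; the wedge Ps − Pb = 13 gives 25.125 + 0.125x − (84.6 - 0.2x) = 13, so x' = 223.
Then Pb = 84.6 − 0.2·223 = 40 and Ps = 25.125 + 0.125·223 = 53.
Buyers' price falls by P* − Pb = 48 − 40 = 8; sellers' price rises by Ps − P* = 53 − 48 = 5.
So producers capture 5/13 = 5/13 of each unit of subsidy.

Producer share = 5/13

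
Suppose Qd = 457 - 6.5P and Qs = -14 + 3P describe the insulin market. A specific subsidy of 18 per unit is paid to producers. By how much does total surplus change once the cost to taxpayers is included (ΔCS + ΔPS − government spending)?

Pre-subsidy: 457 - 6.5P = -14 + 3P gives P* = 942/19, Q* = 2560/19.
With the subsidy, sellers receive Ps = Pb + 18 for each unit, where Pb is the price buyers pay.
Supply in terms of Pb becomes Qs = -14 + 3(Pb + 18) = 40 + 3Pb. Setting this equal to demand: 457 - 6.5Pb = 40 + 3Pb, so Pb = 834/19.
Sellers receive Ps = 834/19 + 18 = 1176/19; Q' = 457 − 6.5·(834/19) = 3262/19.
ΔCS = ½(2560/19 + 3262/19)(942/19 − 834/19) = 314388/361; ΔPS = ½(2560/19 + 3262/19)(1176/19 − 942/19) = 681174/361.
Government spending = 18 × 3262/19 = 58716/19.
Net change = 314388/361 + 681174/361 − 58716/19 = -6318/19. The loss equals the DWL triangle ½·18·702/19.

Net change in total surplus = -6318/19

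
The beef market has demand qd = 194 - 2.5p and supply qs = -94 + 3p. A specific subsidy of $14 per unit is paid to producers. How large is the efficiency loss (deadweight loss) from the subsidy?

Deadweight loss = 1470/11

Pre-subsidy: 194 - 2.5p = -94 + 3p gives p* = 576/11, q* = 694/11.
With the subsidy, sellers receive ps = pb + 14 for each unit, where pb is the price buyers pay.
Supply in terms of pb becomes qs = -94 + 3(pb + 14) = -52 + 3pb. Setting this equal to demand: 194 - 2.5pb = -52 + 3pb, so pb = 492/11.
Sellers receive ps = 492/11 + 14 = 646/11; q' = 194 − 2.5·(492/11) = 904/11.
The subsidy expands output by 904/11 − 694/11 = 210/11 past the efficient level; on those units the gap between marginal cost and willingness to pay runs from 0 up to 14.
DWL = ½ × 14 × 210/11 = 1470/11.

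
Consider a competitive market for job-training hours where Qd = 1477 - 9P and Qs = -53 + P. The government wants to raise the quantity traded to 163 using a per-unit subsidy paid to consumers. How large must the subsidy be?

Required subsidy s = 70 per unit

At Q = 163, invert demand for the buyer price: Pb = (1477 − 163)/9 = 146; invert supply for the seller price: Ps = (163 − (-53))/1 = 216.
The subsidy must fill the gap: s = Ps − Pb = 216 − 146 = 70.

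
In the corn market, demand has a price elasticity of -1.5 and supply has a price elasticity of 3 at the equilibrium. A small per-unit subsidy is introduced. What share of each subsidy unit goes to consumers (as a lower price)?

Consumer share = 2/3

For a small subsidy around the equilibrium, the benefit split depends on the relative slopes, which at a point are proportional to the elasticities.
Buyer share = εs/(εs + |εd|) = 3/(3 + 1.5) = 2/3; seller share = |εd|/(εs + |εd|) = 1/3.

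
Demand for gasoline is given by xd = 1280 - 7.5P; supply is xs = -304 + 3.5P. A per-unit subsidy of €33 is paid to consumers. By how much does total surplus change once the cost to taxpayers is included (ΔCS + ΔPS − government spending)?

Net change in total surplus = -€1299.375

Pre-subsidy: 1280 - 7.5P = -304 + 3.5P gives P* = 144, x* = 200.
With the rebate, buyers effectively pay Pb = Ps − 33, where Ps is the price sellers receive.
Demand in terms of Ps becomes xd = 1280 − 7.5(Ps − 33) = 1527.5 - 7.5Ps. Setting this equal to supply: 1527.5 - 7.5Ps = -304 + 3.5Ps, so Ps = 166.5.
Buyers pay Pb = 166.5 − 33 = 133.5; x' = -304 + 3.5·166.5 = 278.75.
ΔCS = ½(200 + 278.75)(144 − 133.5) = 2513.4375; ΔPS = ½(200 + 278.75)(166.5 − 144) = 5385.9375.
Government spending = 33 × 278.75 = 9198.75.
Net change = 2513.4375 + 5385.9375 − 9198.75 = -1299.375. The loss equals the DWL triangle ½·33·78.75.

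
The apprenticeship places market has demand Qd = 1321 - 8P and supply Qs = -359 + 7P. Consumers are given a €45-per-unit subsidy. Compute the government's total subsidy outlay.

Pre-subsidy: 1321 - 8P = -359 + 7P gives P* = 112, Q* = 425.
With the rebate, buyers effectively pay Pb = Ps − 45, where Ps is the price sellers receive.
Demand in terms of Ps becomes Qd = 1321 − 8(Ps − 45) = 1681 - 8Ps. Setting this equal to supply: 1681 - 8Ps = -359 + 7Ps, so Ps = 136.
Buyers pay Pb = 136 − 45 = 91; Q' = -359 + 7·136 = 593.
Government outlay = subsidy × quantity = 45 × 593 = 26685.

Government cost = €26685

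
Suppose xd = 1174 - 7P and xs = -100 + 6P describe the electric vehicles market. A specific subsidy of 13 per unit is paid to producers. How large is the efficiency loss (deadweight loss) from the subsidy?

Pre-subsidy: 1174 - 7P = -100 + 6P gives P* = 98, x* = 488.
With the subsidy, sellers receive Ps = Pb + 13 for each unit, where Pb is the price buyers pay.
Supply in terms of Pb becomes xs = -100 + 6(Pb + 13) = -22 + 6Pb. Setting this equal to demand: 1174 - 7Pb = -22 + 6Pb, so Pb = 92.
Sellers receive Ps = 92 + 13 = 105; x' = 1174 − 7·92 = 530.
The subsidy expands output by 530 − 488 = 42 past the efficient level; on those units the gap between marginal cost and willingness to pay runs from 0 up to 13.
DWL = ½ × 13 × 42 = 273.

Deadweight loss = 273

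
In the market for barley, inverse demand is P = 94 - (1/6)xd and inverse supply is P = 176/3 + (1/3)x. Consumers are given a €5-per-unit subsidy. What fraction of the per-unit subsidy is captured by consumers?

Pre-subsidy: 94 - (1/6)x = 176/3 + (1/3)x gives x* = 212/3 and P* = 740/9.
With the rebate, buyers effectively pay Pb = Ps − 5, where Ps is the price sellers receive.
On the curves, Pb = 94 - (1/6)x and Ps = 176/3 + (1/3)x; the wedge Ps − Pb = 5 gives 176/3 + (1/3)x − (94 - (1/6)x) = 5, so x' = 242/3.
Then Pb = 94 − (1/6)·(242/3) = 725/9 and Ps = 176/3 + (1/3)·(242/3) = 770/9.
Buyers' price falls by P* − Pb = 740/9 − 725/9 = 5/3; sellers' price rises by Ps − P* = 770/9 − 740/9 = 10/3.
So consumers capture (5/3)/5 = 1/3 of each unit of subsidy.

Consumer share = 1/3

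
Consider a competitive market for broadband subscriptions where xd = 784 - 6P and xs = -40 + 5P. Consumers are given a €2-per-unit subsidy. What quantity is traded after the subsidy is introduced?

x' = 340

Pre-subsidy: 784 - 6P = -40 + 5P gives P* = 824/11, x* = 3680/11.
With the rebate, buyers effectively pay Pb = Ps − 2, where Ps is the price sellers receive.
Demand in terms of Ps becomes xd = 784 − 6(Ps − 2) = 796 - 6Ps. Setting this equal to supply: 796 - 6Ps = -40 + 5Ps, so Ps = 76.
Buyers pay Pb = 76 − 2 = 74; x' = -40 + 5·76 = 340.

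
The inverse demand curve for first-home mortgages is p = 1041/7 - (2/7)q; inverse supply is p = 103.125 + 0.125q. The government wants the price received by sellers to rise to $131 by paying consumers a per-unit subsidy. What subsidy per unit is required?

Required subsidy s = $46 per unit

At a seller price of 131, quantity supplied is -825 + 8·131 = 223.
Buyers absorb 223 only when they pay pb = 1041/7 − (2/7)·223 = 85.
s = ps − pb = 131 − 85 = 46.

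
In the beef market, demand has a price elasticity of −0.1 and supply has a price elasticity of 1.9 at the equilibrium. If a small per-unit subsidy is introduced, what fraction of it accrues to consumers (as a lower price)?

For a small subsidy around the equilibrium, the benefit split depends on the relative slopes, which at a point are proportional to the elasticities.
Buyer share = εs/(εs + |εd|) = 1.9/(1.9 + 0.1) = 0.95; seller share = |εd|/(εs + |εd|) = 0.05.

Consumer share = 0.95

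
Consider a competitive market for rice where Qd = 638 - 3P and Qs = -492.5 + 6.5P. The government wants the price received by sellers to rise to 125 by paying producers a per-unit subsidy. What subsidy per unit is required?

Required subsidy s = 19 per unit

At a seller price of 125, quantity supplied is -492.5 + 6.5·125 = 320.
Buyers absorb 320 only when they pay Pb with 638 − 3·Pb = 320, i.e. Pb = 106.
s = Ps − Pb = 125 − 106 = 19.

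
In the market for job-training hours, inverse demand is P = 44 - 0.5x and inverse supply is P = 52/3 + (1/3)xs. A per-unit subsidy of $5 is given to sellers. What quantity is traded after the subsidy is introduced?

x' = 38

Pre-subsidy: 44 - 0.5x = 52/3 + (1/3)x gives x* = 32 and P* = 28.
With the subsidy, sellers receive Ps = Pb + 5 for each unit, where Pb is the price buyers pay.
On the curves, Pb = 44 - 0.5x and Ps = 52/3 + (1/3)x; the wedge Ps − Pb = 5 gives 52/3 + (1/3)x − (44 - 0.5x) = 5, so x' = 38.
Then Pb = 44 − 0.5·38 = 25 and Ps = 52/3 + (1/3)·38 = 30.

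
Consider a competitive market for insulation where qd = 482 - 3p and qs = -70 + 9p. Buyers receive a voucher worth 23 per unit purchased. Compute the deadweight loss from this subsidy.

Deadweight loss = 595.125

Pre-subsidy: 482 - 3p = -70 + 9p gives p* = 46, q* = 344.
With the rebate, buyers effectively pay pb = ps − 23, where ps is the price sellers receive.
Demand in terms of ps becomes qd = 482 − 3(ps − 23) = 551 - 3ps. Setting this equal to supply: 551 - 3ps = -70 + 9ps, so ps = 51.75.
Buyers pay pb = 51.75 − 23 = 28.75; q' = -70 + 9·51.75 = 395.75.
The subsidy expands output by 395.75 − 344 = 51.75 past the efficient level; on those units the gap between marginal cost and willingness to pay runs from 0 up to 23.
DWL = ½ × 23 × 51.75 = 595.125.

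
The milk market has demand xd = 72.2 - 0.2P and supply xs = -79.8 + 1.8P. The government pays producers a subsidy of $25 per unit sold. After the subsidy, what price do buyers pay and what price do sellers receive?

Buyers pay $53.5; sellers receive $78.5

Pre-subsidy: 72.2 - 0.2P = -79.8 + 1.8P gives P* = 76, x* = 57.
With the subsidy, sellers receive Ps = Pb + 25 for each unit, where Pb is the price buyers pay.
Supply in terms of Pb becomes xs = -79.8 + 1.8(Pb + 25) = -34.8 + 1.8Pb. Setting this equal to demand: 72.2 - 0.2Pb = -34.8 + 1.8Pb, so Pb = 53.5.
Sellers receive Ps = 53.5 + 25 = 78.5; x' = 72.2 − 0.2·53.5 = 61.5.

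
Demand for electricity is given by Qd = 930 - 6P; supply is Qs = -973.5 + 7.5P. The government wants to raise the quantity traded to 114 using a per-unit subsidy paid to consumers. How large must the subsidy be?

At Q = 114, invert demand for the buyer price: Pb = (930 − 114)/6 = 136; invert supply for the seller price: Ps = (114 − (-973.5))/7.5 = 145.
The subsidy must fill the gap: s = Ps − Pb = 145 − 136 = 9.

Required subsidy s = 9 per unit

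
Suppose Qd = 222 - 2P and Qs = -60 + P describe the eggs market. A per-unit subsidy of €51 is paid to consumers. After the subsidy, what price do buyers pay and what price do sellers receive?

Buyers pay €77; sellers receive €128

Pre-subsidy: 222 - 2P = -60 + P gives P* = 94, Q* = 34.
With the rebate, buyers effectively pay Pb = Ps − 51, where Ps is the price sellers receive.
Demand in terms of Ps becomes Qd = 222 − 2(Ps − 51) = 324 - 2Ps. Setting this equal to supply: 324 - 2Ps = -60 + Ps, so Ps = 128.
Buyers pay Pb = 128 − 51 = 77; Q' = -60 + 1·128 = 68.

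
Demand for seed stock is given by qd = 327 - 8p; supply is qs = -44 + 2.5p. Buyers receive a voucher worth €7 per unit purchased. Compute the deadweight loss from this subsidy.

Deadweight loss = 140/3

Pre-subsidy: 327 - 8p = -44 + 2.5p gives p* = 106/3, q* = 133/3.
With the rebate, buyers effectively pay pb = ps − 7, where ps is the price sellers receive.
Demand in terms of ps becomes qd = 327 − 8(ps − 7) = 383 - 8ps. Setting this equal to supply: 383 - 8ps = -44 + 2.5ps, so ps = 122/3.
Buyers pay pb = 122/3 − 7 = 101/3; q' = -44 + 2.5·(122/3) = 173/3.
The subsidy expands output by 173/3 − 133/3 = 40/3 past the efficient level; on those units the gap between marginal cost and willingness to pay runs from 0 up to 7.
DWL = ½ × 7 × 40/3 = 140/3.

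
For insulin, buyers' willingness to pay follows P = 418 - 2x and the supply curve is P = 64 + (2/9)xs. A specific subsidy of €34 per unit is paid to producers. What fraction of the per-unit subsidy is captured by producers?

Producer share = 0.1

Pre-subsidy: 418 - 2x = 64 + (2/9)x gives x* = 159.3 and P* = 99.4.
With the subsidy, sellers receive Ps = Pb + 34 for each unit, where Pb is the price buyers pay.
On the curves, Pb = 418 - 2x and Ps = 64 + (2/9)x; the wedge Ps − Pb = 34 gives 64 + (2/9)x − (418 - 2x) = 34, so x' = 174.6.
Then Pb = 418 − 2·174.6 = 68.8 and Ps = 64 + (2/9)·174.6 = 102.8.
Buyers' price falls by P* − Pb = 99.4 − 68.8 = 30.6; sellers' price rises by Ps − P* = 102.8 − 99.4 = 3.4.
So producers capture 3.4/34 = 0.1 of each unit of subsidy.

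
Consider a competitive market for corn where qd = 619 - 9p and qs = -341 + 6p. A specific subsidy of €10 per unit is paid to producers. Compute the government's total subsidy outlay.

Government cost = €790

Pre-subsidy: 619 - 9p = -341 + 6p gives p* = 64, q* = 43.
With the subsidy, sellers receive ps = pb + 10 for each unit, where pb is the price buyers pay.
Supply in terms of pb becomes qs = -341 + 6(pb + 10) = -281 + 6pb. Setting this equal to demand: 619 - 9pb = -281 + 6pb, so pb = 60.
Sellers receive ps = 60 + 10 = 70; q' = 619 − 9·60 = 79.
Government outlay = subsidy × quantity = 10 × 79 = 790.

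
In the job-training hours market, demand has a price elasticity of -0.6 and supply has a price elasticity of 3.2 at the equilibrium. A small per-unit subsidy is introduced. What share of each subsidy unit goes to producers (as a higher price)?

Producer share = 3/19

For a small subsidy around the equilibrium, the benefit split depends on the relative slopes, which at a point are proportional to the elasticities.
Buyer share = εs/(εs + |εd|) = 3.2/(3.2 + 0.6) = 16/19; seller share = |εd|/(εs + |εd|) = 3/19.
So producers capture 3/19 of the subsidy.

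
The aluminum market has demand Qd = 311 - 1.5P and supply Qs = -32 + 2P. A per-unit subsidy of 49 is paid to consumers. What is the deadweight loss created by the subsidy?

Pre-subsidy: 311 - 1.5P = -32 + 2P gives P* = 98, Q* = 164.
With the rebate, buyers effectively pay Pb = Ps − 49, where Ps is the price sellers receive.
Demand in terms of Ps becomes Qd = 311 − 1.5(Ps − 49) = 384.5 - 1.5Ps. Setting this equal to supply: 384.5 - 1.5Ps = -32 + 2Ps, so Ps = 119.
Buyers pay Pb = 119 − 49 = 70; Q' = -32 + 2·119 = 206.
The subsidy expands output by 206 − 164 = 42 past the efficient level; on those units the gap between marginal cost and willingness to pay runs from 0 up to 49.
DWL = ½ × 49 × 42 = 1029.

Deadweight loss = 1029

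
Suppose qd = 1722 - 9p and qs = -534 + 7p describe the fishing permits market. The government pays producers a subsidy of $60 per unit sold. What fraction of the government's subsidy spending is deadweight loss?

Pre-subsidy: 1722 - 9p = -534 + 7p gives p* = 141, q* = 453.
With the subsidy, sellers receive ps = pb + 60 for each unit, where pb is the price buyers pay.
Supply in terms of pb becomes qs = -534 + 7(pb + 60) = -114 + 7pb. Setting this equal to demand: 1722 - 9pb = -114 + 7pb, so pb = 114.75.
Sellers receive ps = 114.75 + 60 = 174.75; q' = 1722 − 9·114.75 = 689.25.
ΔCS = ½(453 + 689.25)(141 − 114.75) = 14992.03125; ΔPS = ½(453 + 689.25)(174.75 − 141) = 19275.46875.
Government spending = 60 × 689.25 = 41355.
DWL = ½ × 60 × (689.25 − 453) = 7087.5; fraction = 7087.5 / 41355 = 315/1838.

DWL / government spending = 315/1838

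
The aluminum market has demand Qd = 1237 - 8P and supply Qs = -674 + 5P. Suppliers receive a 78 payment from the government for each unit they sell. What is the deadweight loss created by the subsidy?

Pre-subsidy: 1237 - 8P = -674 + 5P gives P* = 147, Q* = 61.
With the subsidy, sellers receive Ps = Pb + 78 for each unit, where Pb is the price buyers pay.
Supply in terms of Pb becomes Qs = -674 + 5(Pb + 78) = -284 + 5Pb. Setting this equal to demand: 1237 - 8Pb = -284 + 5Pb, so Pb = 117.
Sellers receive Ps = 117 + 78 = 195; Q' = 1237 − 8·117 = 301.
The subsidy expands output by 301 − 61 = 240 past the efficient level; on those units the gap between marginal cost and willingness to pay runs from 0 up to 78.
DWL = ½ × 78 × 240 = 9360.

Deadweight loss = 9360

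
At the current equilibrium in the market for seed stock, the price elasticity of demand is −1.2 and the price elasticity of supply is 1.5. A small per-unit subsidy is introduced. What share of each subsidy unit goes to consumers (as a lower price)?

Consumer share = 5/9

For a small subsidy around the equilibrium, the benefit split depends on the relative slopes, which at a point are proportional to the elasticities.
Buyer share = εs/(εs + |εd|) = 1.5/(1.5 + 1.2) = 5/9; seller share = |εd|/(εs + |εd|) = 4/9.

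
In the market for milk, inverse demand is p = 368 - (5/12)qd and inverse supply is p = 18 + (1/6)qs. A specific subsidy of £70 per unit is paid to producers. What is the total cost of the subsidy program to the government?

Pre-subsidy: 368 - (5/12)q = 18 + (1/6)q gives q* = 600 and p* = 118.
With the subsidy, sellers receive ps = pb + 70 for each unit, where pb is the price buyers pay.
On the curves, pb = 368 - (5/12)q and ps = 18 + (1/6)q; the wedge ps − pb = 70 gives 18 + (1/6)q − (368 - (5/12)q) = 70, so q' = 720.
Then pb = 368 − (5/12)·720 = 68 and ps = 18 + (1/6)·720 = 138.
Government outlay = subsidy × quantity = 70 × 720 = 50400.

Government cost = £50400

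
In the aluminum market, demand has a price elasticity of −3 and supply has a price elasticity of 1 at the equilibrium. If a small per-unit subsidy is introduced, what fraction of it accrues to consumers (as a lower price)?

Consumer share = 0.25

For a small subsidy around the equilibrium, the benefit split depends on the relative slopes, which at a point are proportional to the elasticities.
Buyer share = εs/(εs + |εd|) = 1/(1 + 3) = 0.25; seller share = |εd|/(εs + |εd|) = 0.75.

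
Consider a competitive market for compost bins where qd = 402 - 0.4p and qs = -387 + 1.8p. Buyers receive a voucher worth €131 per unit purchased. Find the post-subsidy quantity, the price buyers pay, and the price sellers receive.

q' = 16578/55; buyers pay 2766/11; sellers receive 4207/11

Pre-subsidy: 402 - 0.4p = -387 + 1.8p gives p* = 3945/11, q* = 2844/11.
With the rebate, buyers effectively pay pb = ps − 131, where ps is the price sellers receive.
Demand in terms of ps becomes qd = 402 − 0.4(ps − 131) = 454.4 - 0.4ps. Setting this equal to supply: 454.4 - 0.4ps = -387 + 1.8ps, so ps = 4207/11.
Buyers pay pb = 4207/11 − 131 = 2766/11; q' = -387 + 1.8·(4207/11) = 16578/55.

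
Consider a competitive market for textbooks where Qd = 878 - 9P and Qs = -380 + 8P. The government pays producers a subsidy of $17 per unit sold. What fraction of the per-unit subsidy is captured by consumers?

Pre-subsidy: 878 - 9P = -380 + 8P gives P* = 74, Q* = 212.
With the subsidy, sellers receive Ps = Pb + 17 for each unit, where Pb is the price buyers pay.
Supply in terms of Pb becomes Qs = -380 + 8(Pb + 17) = -244 + 8Pb. Setting this equal to demand: 878 - 9Pb = -244 + 8Pb, so Pb = 66.
Sellers receive Ps = 66 + 17 = 83; Q' = 878 − 9·66 = 284.
Buyers' price falls by P* − Pb = 74 − 66 = 8; sellers' price rises by Ps − P* = 83 − 74 = 9.
So consumers capture 8/17 = 8/17 of each unit of subsidy.

Consumer share = 8/17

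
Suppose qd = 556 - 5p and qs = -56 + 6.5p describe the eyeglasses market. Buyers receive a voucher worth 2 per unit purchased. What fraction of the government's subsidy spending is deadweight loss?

Pre-subsidy: 556 - 5p = -56 + 6.5p gives p* = 1224/23, q* = 6668/23.
With the rebate, buyers effectively pay pb = ps − 2, where ps is the price sellers receive.
Demand in terms of ps becomes qd = 556 − 5(ps − 2) = 566 - 5ps. Setting this equal to supply: 566 - 5ps = -56 + 6.5ps, so ps = 1244/23.
Buyers pay pb = 1244/23 − 2 = 1198/23; q' = -56 + 6.5·(1244/23) = 6798/23.
ΔCS = ½(6668/23 + 6798/23)(1224/23 − 1198/23) = 175058/529; ΔPS = ½(6668/23 + 6798/23)(1244/23 − 1224/23) = 134660/529.
Government spending = 2 × 6798/23 = 13596/23.
DWL = ½ × 2 × (6798/23 − 6668/23) = 130/23; fraction = (130/23) / (13596/23) = 65/6798.

DWL / government spending = 65/6798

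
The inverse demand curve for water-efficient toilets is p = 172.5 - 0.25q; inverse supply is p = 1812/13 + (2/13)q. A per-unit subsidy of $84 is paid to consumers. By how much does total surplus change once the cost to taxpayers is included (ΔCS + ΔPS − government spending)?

Net change in total surplus = -$8736

Pre-subsidy: 172.5 - 0.25q = 1812/13 + (2/13)q gives q* = 82 and p* = 152.
With the rebate, buyers effectively pay pb = ps − 84, where ps is the price sellers receive.
On the curves, pb = 172.5 - 0.25q and ps = 1812/13 + (2/13)q; the wedge ps − pb = 84 gives 1812/13 + (2/13)q − (172.5 - 0.25q) = 84, so q' = 290.
Then pb = 172.5 − 0.25·290 = 100 and ps = 1812/13 + (2/13)·290 = 184.
ΔCS = ½(82 + 290)(152 − 100) = 9672; ΔPS = ½(82 + 290)(184 − 152) = 5952.
Government spending = 84 × 290 = 24360.
Net change = 9672 + 5952 − 24360 = -8736. The loss equals the DWL triangle ½·84·208.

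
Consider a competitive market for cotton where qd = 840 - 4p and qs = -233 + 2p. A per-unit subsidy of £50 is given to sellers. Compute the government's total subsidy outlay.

Pre-subsidy: 840 - 4p = -233 + 2p gives p* = 1073/6, q* = 374/3.
With the subsidy, sellers receive ps = pb + 50 for each unit, where pb is the price buyers pay.
Supply in terms of pb becomes qs = -233 + 2(pb + 50) = -133 + 2pb. Setting this equal to demand: 840 - 4pb = -133 + 2pb, so pb = 973/6.
Sellers receive ps = 973/6 + 50 = 1273/6; q' = 840 − 4·(973/6) = 574/3.
Government outlay = subsidy × quantity = 50 × 574/3 = 28700/3.

Government cost = 28700/3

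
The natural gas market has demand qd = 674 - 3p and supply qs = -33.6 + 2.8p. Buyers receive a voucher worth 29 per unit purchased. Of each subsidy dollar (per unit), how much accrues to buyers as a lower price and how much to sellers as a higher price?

Pre-subsidy: 674 - 3p = -33.6 + 2.8p gives p* = 122, q* = 308.
With the rebate, buyers effectively pay pb = ps − 29, where ps is the price sellers receive.
Demand in terms of ps becomes qd = 674 − 3(ps − 29) = 761 - 3ps. Setting this equal to supply: 761 - 3ps = -33.6 + 2.8ps, so ps = 137.
Buyers pay pb = 137 − 29 = 108; q' = -33.6 + 2.8·137 = 350.
Buyers' price falls by p* − pb = 122 − 108 = 14; sellers' price rises by ps − p* = 137 − 122 = 15.

Buyers gain 14 per unit; sellers gain 15 per unit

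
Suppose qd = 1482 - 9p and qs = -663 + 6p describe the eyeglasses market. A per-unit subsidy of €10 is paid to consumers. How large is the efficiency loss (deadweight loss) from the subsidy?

Deadweight loss = €180

Pre-subsidy: 1482 - 9p = -663 + 6p gives p* = 143, q* = 195.
With the rebate, buyers effectively pay pb = ps − 10, where ps is the price sellers receive.
Demand in terms of ps becomes qd = 1482 − 9(ps − 10) = 1572 - 9ps. Setting this equal to supply: 1572 - 9ps = -663 + 6ps, so ps = 149.
Buyers pay pb = 149 − 10 = 139; q' = -663 + 6·149 = 231.
The subsidy expands output by 231 − 195 = 36 past the efficient level; on those units the gap between marginal cost and willingness to pay runs from 0 up to 10.
DWL = ½ × 10 × 36 = 180.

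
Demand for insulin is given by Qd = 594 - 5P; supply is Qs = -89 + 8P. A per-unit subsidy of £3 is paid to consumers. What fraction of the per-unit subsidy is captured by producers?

Producer share = 5/13

Pre-subsidy: 594 - 5P = -89 + 8P gives P* = 683/13, Q* = 4307/13.
With the rebate, buyers effectively pay Pb = Ps − 3, where Ps is the price sellers receive.
Demand in terms of Ps becomes Qd = 594 − 5(Ps − 3) = 609 - 5Ps. Setting this equal to supply: 609 - 5Ps = -89 + 8Ps, so Ps = 698/13.
Buyers pay Pb = 698/13 − 3 = 659/13; Q' = -89 + 8·(698/13) = 4427/13.
Buyers' price falls by P* − Pb = 683/13 − 659/13 = 24/13; sellers' price rises by Ps − P* = 698/13 − 683/13 = 15/13.
So producers capture (15/13)/3 = 5/13 of each unit of subsidy.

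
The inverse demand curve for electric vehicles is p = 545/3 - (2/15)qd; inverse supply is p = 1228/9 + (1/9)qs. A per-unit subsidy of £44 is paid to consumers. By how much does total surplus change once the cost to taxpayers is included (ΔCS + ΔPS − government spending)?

Net change in total surplus = -£3960

Pre-subsidy: 545/3 - (2/15)q = 1228/9 + (1/9)q gives q* = 185 and p* = 157.
With the rebate, buyers effectively pay pb = ps − 44, where ps is the price sellers receive.
On the curves, pb = 545/3 - (2/15)q and ps = 1228/9 + (1/9)q; the wedge ps − pb = 44 gives 1228/9 + (1/9)q − (545/3 - (2/15)q) = 44, so q' = 365.
Then pb = 545/3 − (2/15)·365 = 133 and ps = 1228/9 + (1/9)·365 = 177.
ΔCS = ½(185 + 365)(157 − 133) = 6600; ΔPS = ½(185 + 365)(177 − 157) = 5500.
Government spending = 44 × 365 = 16060.
Net change = 6600 + 5500 − 16060 = -3960. The loss equals the DWL triangle ½·44·180.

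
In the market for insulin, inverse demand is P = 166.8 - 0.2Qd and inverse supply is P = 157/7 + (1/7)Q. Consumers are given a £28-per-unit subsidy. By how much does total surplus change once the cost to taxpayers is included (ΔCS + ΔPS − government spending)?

Net change in total surplus = -3430/3

Pre-subsidy: 166.8 - 0.2Q = 157/7 + (1/7)Q gives Q* = 5053/12 and P* = 991/12.
With the rebate, buyers effectively pay Pb = Ps − 28, where Ps is the price sellers receive.
On the curves, Pb = 166.8 - 0.2Q and Ps = 157/7 + (1/7)Q; the wedge Ps − Pb = 28 gives 157/7 + (1/7)Q − (166.8 - 0.2Q) = 28, so Q' = 502.75.
Then Pb = 166.8 − 0.2·502.75 = 66.25 and Ps = 157/7 + (1/7)·502.75 = 94.25.
ΔCS = ½(5053/12 + 502.75)(991/12 − 66.25) = 271607/36; ΔPS = ½(5053/12 + 502.75)(94.25 − 991/12) = 194005/36.
Government spending = 28 × 502.75 = 14077.
Net change = 271607/36 + 194005/36 − 14077 = -3430/3. The loss equals the DWL triangle ½·28·245/3.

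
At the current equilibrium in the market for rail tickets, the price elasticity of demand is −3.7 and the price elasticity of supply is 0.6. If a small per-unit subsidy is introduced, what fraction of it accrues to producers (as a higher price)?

Producer share = 37/43

For a small subsidy around the equilibrium, the benefit split depends on the relative slopes, which at a point are proportional to the elasticities.
Buyer share = εs/(εs + |εd|) = 0.6/(0.6 + 3.7) = 6/43; seller share = |εd|/(εs + |εd|) = 37/43.
So producers capture 37/43 of the subsidy.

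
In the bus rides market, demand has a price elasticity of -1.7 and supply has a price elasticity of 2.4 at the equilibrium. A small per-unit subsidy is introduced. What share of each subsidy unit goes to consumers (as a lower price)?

For a small subsidy around the equilibrium, the benefit split depends on the relative slopes, which at a point are proportional to the elasticities.
Buyer share = εs/(εs + |εd|) = 2.4/(2.4 + 1.7) = 24/41; seller share = |εd|/(εs + |εd|) = 17/41.

Consumer share = 24/41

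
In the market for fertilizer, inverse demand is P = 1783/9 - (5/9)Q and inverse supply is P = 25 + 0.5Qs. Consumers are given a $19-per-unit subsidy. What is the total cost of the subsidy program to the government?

Pre-subsidy: 1783/9 - (5/9)Q = 25 + 0.5Q gives Q* = 164 and P* = 107.
With the rebate, buyers effectively pay Pb = Ps − 19, where Ps is the price sellers receive.
On the curves, Pb = 1783/9 - (5/9)Q and Ps = 25 + 0.5Q; the wedge Ps − Pb = 19 gives 25 + 0.5Q − (1783/9 - (5/9)Q) = 19, so Q' = 182.
Then Pb = 1783/9 − (5/9)·182 = 97 and Ps = 25 + 0.5·182 = 116.
Government outlay = subsidy × quantity = 19 × 182 = 3458.

Government cost = $3458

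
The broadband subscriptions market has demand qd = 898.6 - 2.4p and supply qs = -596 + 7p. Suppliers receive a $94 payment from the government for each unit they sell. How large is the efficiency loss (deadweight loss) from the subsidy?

Pre-subsidy: 898.6 - 2.4p = -596 + 7p gives p* = 159, q* = 517.
With the subsidy, sellers receive ps = pb + 94 for each unit, where pb is the price buyers pay.
Supply in terms of pb becomes qs = -596 + 7(pb + 94) = 62 + 7pb. Setting this equal to demand: 898.6 - 2.4pb = 62 + 7pb, so pb = 89.
Sellers receive ps = 89 + 94 = 183; q' = 898.6 − 2.4·89 = 685.
The subsidy expands output by 685 − 517 = 168 past the efficient level; on those units the gap between marginal cost and willingness to pay runs from 0 up to 94.
DWL = ½ × 94 × 168 = 7896.

Deadweight loss = $7896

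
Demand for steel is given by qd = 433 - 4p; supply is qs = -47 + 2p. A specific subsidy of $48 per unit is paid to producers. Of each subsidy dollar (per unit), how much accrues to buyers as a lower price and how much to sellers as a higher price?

Pre-subsidy: 433 - 4p = -47 + 2p gives p* = 80, q* = 113.
With the subsidy, sellers receive ps = pb + 48 for each unit, where pb is the price buyers pay.
Supply in terms of pb becomes qs = -47 + 2(pb + 48) = 49 + 2pb. Setting this equal to demand: 433 - 4pb = 49 + 2pb, so pb = 64.
Sellers receive ps = 64 + 48 = 112; q' = 433 − 4·64 = 177.
Buyers' price falls by p* − pb = 80 − 64 = 16; sellers' price rises by ps − p* = 112 − 80 = 32.

Buyers gain $16 per unit; sellers gain $32 per unit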